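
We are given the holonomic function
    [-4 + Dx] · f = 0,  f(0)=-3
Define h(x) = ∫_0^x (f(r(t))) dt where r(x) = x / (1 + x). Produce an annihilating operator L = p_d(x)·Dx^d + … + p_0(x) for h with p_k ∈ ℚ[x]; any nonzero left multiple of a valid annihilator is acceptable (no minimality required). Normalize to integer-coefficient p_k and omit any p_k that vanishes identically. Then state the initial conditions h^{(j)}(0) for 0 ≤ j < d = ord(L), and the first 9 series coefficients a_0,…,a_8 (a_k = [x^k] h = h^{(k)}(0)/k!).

f: a_k = -3, -12, -24, -32, -32, -128/5, -256/15, -1024/105, -512/105, …
L₀ from L_f via x↦r, Dx↦r'^{-1}Dx.
h=∫h₀ ⇒ L = L₀·Dx.
L = -4·Dx + (1 + 2·x + x^2)·Dx^2  (order 2).
h: a_k = 0, -3, -6, -4, 1, 4/5, -14/15, 44/105, 17/210, …
ICs: h(0) = 0, h′(0) = -3.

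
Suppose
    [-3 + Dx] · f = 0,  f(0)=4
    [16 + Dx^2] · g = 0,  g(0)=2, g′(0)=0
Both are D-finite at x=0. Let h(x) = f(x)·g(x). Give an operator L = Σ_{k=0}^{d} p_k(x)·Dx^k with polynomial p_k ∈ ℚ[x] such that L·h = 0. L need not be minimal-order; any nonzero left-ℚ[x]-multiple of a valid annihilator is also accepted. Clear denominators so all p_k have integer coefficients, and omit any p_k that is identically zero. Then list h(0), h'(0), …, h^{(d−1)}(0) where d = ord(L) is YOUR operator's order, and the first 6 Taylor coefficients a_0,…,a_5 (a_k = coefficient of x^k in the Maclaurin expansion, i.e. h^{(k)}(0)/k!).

f: a_k = 4, 12, 18, 18, 27/2, 81/10, …
g: a_k = 2, 0, -16, 0, 64/3, 0, …
h₀=f·g: eliminate ⇒ L₀, order ≤ 1·2.
L = 25 - 6·Dx + Dx^2  (order 2).
h: a_k = 8, 24, -28, -156, -527/3, -79/5, …
ICs: h(0) = 8, h′(0) = 24.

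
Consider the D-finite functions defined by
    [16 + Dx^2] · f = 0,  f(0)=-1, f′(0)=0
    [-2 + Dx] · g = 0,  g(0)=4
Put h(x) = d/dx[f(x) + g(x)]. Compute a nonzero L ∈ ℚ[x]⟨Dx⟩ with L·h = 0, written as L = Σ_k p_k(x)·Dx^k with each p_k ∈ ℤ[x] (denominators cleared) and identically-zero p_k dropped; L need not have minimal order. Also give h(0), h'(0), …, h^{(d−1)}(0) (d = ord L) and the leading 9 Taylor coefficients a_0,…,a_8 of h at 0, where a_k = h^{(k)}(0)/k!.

L = 32 - 16·Dx + 2·Dx^2 - Dx^3  (order 3).
h: a_k = 8, 32, 16, -32, 16/3, 544/15, 32/45, -64/5, 16/315, …
ICs: h(0) = 8, h′(0) = 32, h′′(0) = 32.

f: a_k = -1, 0, 8, 0, -32/3, 0, 256/45, 0, -512/315, …
g: a_k = 4, 8, 8, 16/3, 8/3, 16/15, 16/45, 32/315, 8/315, …
Sum ⇒ L₀ = lclm(L_f,L_g) in ℚ(x)⟨Dx⟩.
Derive L from L₀ (diff closure).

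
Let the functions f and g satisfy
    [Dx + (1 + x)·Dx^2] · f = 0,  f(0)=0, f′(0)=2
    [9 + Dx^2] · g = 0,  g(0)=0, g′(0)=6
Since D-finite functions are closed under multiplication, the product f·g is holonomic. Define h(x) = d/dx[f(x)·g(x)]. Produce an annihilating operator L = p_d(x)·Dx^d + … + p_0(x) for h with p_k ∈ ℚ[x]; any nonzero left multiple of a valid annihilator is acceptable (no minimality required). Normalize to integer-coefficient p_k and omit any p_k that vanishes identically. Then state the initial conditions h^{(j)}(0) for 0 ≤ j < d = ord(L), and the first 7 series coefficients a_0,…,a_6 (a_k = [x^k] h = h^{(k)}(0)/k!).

f: a_k = 0, 2, -1, 2/3, -1/2, 2/5, -1/3, …
g: a_k = 0, 6, 0, -9, 0, 81/20, 0, …
Sym-product of L_f,L_g gives L₀ (≤ ord 4).
Differentiate: ansatz ord ≤ ord L₀ ⇒ L.
L = (13743 + 107892·x + 319302·x^2 + 475308·x^3 + 381267·x^4 + 157464·x^5 + 26244·x^6) + (4104 + 24192·x + 53460·x^2 + 56700·x^3 + 29160·x^4 + 5832·x^5)·Dx + (4020 + 27828·x + 76770·x^2 + 109512·x^3 + 85698·x^4 + 34992·x^5 + 5832·x^6)·Dx^2 + (456 + 2688·x + 5940·x^2 + 6300·x^3 + 3240·x^4 + 648·x^5)·Dx^3 + (277 + 1760·x + 4588·x^2 + 6300·x^3 + 4815·x^4 + 1944·x^5 + 324·x^6)·Dx^4  (order 4).
h: a_k = 0, 24, -18, -56, 30, 27, -217/20, …
ICs: h(0) = 0, h′(0) = 24, h′′(0) = -36, h′′′(0) = -336.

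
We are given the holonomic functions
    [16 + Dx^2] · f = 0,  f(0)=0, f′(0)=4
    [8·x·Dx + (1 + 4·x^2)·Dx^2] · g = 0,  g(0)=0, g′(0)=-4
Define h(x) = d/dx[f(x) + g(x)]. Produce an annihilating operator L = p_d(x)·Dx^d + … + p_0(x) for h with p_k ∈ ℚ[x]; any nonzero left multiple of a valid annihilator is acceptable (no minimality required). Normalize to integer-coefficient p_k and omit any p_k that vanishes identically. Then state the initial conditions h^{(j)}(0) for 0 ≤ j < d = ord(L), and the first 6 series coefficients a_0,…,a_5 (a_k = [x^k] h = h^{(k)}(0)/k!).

f: a_k = 0, 4, 0, -32/3, 0, 128/15, …
g: a_k = 0, -4, 0, 16/3, 0, -64/5, …
Sum ⇒ L₀ = lclm(L_f,L_g) in ℚ(x)⟨Dx⟩.
h₀' ⇒ L via d/dx closure of L₀.
L = (-512·x + 5120·x^3 + 4096·x^5) + (16 + 512·x^2 + 2304·x^4 + 2048·x^6)·Dx + (-32·x + 320·x^3 + 256·x^5)·Dx^2 + (1 + 32·x^2 + 144·x^4 + 128·x^6)·Dx^3  (order 3).
h: a_k = 0, 0, -16, 0, -64/3, 0, …
ICs: h(0) = 0, h′(0) = 0, h′′(0) = -32.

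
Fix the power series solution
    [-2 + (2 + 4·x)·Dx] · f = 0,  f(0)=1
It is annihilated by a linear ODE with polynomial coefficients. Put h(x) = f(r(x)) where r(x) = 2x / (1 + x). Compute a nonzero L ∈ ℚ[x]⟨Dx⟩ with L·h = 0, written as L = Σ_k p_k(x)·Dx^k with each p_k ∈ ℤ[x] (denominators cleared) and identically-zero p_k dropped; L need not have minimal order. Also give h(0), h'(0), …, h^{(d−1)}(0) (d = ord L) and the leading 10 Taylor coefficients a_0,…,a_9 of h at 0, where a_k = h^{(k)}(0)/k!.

L = -2 + (1 + 6·x + 5·x^2)·Dx  (order 1).
h: a_k = 1, 2, -4, 10, -30, 102, -376, 1462, -5900, 24470, …
ICs: h(0) = 1.

f: a_k = 1, 1, -1/2, 1/2, -5/8, 7/8, -21/16, 33/16, -429/128, 715/128, …
f∘r: x↦r, Dx↦Dx/r' in L_f ⇒ L₀.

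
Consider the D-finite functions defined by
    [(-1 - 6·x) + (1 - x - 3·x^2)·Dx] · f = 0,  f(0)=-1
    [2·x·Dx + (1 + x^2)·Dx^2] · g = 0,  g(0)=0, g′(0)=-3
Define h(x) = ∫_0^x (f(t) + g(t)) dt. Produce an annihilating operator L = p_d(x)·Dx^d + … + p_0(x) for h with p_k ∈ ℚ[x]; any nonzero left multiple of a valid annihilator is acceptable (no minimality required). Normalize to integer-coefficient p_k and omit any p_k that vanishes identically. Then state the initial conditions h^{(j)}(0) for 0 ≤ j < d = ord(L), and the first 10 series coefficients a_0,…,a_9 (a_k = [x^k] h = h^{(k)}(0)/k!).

L = (-8 + 32·x + 300·x^2 + 504·x^3 + 1134·x^4 + 162·x^6)·Dx^2 + (22 + 148·x + 184·x^2 + 576·x^3 + 441·x^4 + 918·x^5 + 27·x^6 + 162·x^7)·Dx^3 + (-4 - 6·x - 18·x^2 + 60·x^3 + 85·x^4 + 75·x^5 + 126·x^6 + 9·x^7 + 27·x^8)·Dx^4  (order 4).
h: a_k = 0, -1, -2, -4/3, -3/2, -19/5, -203/30, -97/7, -379/14, -508/9, …
ICs: h(0) = 0, h′(0) = -1, h′′(0) = -4, h′′′(0) = -8.

f: a_k = -1, -1, -4, -7, -19, -40, -97, -217, -508, -1159, …
g: a_k = 0, -3, 0, 1, 0, -3/5, 0, 3/7, 0, -1/3, …
h₀=f+g: left-lcm gives L₀, ord ≤ 3.
Integrate: L := L₀·Dx.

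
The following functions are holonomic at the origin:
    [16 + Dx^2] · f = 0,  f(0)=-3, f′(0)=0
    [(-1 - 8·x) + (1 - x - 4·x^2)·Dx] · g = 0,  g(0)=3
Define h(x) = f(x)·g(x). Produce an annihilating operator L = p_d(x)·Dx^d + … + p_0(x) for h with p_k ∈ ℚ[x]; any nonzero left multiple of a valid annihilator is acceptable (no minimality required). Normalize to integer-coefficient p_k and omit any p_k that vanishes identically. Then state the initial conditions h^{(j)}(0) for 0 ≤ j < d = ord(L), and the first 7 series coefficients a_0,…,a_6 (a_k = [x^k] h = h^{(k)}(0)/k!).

L = (-8 + 16·x + 64·x^2) + (2 + 16·x)·Dx + (-1 + x + 4·x^2)·Dx^2  (order 2).
h: a_k = -9, -9, 27, -9, 3, -33, 151/5, …
ICs: h(0) = -9, h′(0) = -9.

f: a_k = -3, 0, 24, 0, -32, 0, 256/15, …
g: a_k = 3, 3, 15, 27, 87, 195, 543, …
h₀=f·g: eliminate ⇒ L₀, order ≤ 2·1.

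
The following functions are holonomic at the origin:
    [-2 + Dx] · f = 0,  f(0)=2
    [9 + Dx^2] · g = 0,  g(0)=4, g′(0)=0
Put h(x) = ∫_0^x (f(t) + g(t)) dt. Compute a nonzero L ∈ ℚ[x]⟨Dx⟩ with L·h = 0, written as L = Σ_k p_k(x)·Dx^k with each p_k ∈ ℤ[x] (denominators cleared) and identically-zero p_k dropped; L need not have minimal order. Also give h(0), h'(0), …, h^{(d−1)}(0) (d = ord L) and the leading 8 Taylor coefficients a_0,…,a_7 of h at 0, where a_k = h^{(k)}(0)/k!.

f: a_k = 2, 4, 4, 8/3, 4/3, 8/15, 8/45, 16/315, …
g: a_k = 4, 0, -18, 0, 27/2, 0, -81/20, 0, …
h₀=f+g: left-lcm gives L₀, ord ≤ 3.
h=∫₀ˣh₀: take L = L₀·Dx.
L = -18·Dx + 9·Dx^2 - 2·Dx^3 + Dx^4  (order 4).
h: a_k = 0, 6, 2, -14/3, 2/3, 89/30, 4/45, -697/1260, …
ICs: h(0) = 0, h′(0) = 6, h′′(0) = 4, h′′′(0) = -28.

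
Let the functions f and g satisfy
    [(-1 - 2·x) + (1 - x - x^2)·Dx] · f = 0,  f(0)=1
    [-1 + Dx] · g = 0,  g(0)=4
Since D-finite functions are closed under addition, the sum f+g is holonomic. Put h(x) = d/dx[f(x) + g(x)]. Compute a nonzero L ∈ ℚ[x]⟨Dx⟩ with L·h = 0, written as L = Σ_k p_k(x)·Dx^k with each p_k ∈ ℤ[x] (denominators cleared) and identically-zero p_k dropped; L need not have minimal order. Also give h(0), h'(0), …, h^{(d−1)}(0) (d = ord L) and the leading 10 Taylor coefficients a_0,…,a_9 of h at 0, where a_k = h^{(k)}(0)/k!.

L = (14 + 46·x + 40·x^2 + 36·x^3 + 6·x^4) + (-17 - 48·x - 41·x^2 - 24·x^3 + 5·x^4 + 2·x^5)·Dx + (3 + 2·x + x^2 - 12·x^3 - 11·x^4 - 2·x^5)·Dx^2  (order 2).
h: a_k = 5, 8, 11, 62/3, 241/6, 2341/30, 26461/180, 342721/1260, 4989601/10080, 80740801/90720, …
ICs: h(0) = 5, h′(0) = 8.

f: a_k = 1, 1, 2, 3, 5, 8, 13, 21, 34, 55, …
g: a_k = 4, 4, 2, 2/3, 1/6, 1/30, 1/180, 1/1260, 1/10080, 1/90720, …
f+g: L₀ = lclm(L_f,L_g), ord ≤ 1+1.
Derive L from L₀ (diff closure).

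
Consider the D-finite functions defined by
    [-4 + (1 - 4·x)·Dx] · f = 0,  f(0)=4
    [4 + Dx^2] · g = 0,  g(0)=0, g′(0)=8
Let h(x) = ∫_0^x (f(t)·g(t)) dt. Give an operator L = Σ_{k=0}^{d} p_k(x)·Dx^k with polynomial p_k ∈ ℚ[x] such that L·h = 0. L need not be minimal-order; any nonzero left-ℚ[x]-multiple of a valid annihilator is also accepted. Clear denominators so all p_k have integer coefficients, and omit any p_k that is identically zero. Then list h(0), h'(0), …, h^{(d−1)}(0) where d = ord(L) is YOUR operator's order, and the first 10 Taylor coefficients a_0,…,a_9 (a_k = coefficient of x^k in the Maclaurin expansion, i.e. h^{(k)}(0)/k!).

L = (-4 + 16·x)·Dx + 8·Dx^2 + (-1 + 4·x)·Dx^3  (order 3).
h: a_k = 0, 0, 16, 128/3, 368/3, 5888/15, 58912/45, 67328/15, 4948592/315, 158354944/2835, …
ICs: h(0) = 0, h′(0) = 0, h′′(0) = 32.

f: a_k = 4, 16, 64, 256, 1024, 4096, 16384, 65536, 262144, 1048576, …
g: a_k = 0, 8, 0, -16/3, 0, 16/15, 0, -32/315, 0, 16/2835, …
Product ⇒ symmetric product L₀, ord ≤ 2.
Integrate: L := L₀·Dx.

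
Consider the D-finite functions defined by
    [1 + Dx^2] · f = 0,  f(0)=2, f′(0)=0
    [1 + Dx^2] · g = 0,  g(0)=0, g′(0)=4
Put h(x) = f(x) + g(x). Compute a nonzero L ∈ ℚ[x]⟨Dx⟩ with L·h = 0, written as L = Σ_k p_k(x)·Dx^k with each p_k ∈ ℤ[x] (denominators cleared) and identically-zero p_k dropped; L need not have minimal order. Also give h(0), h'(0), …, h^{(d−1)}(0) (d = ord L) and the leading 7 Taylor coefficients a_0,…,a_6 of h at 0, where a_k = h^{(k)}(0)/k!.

f: a_k = 2, 0, -1, 0, 1/12, 0, -1/360, …
g: a_k = 0, 4, 0, -2/3, 0, 1/30, 0, …
Weyl lclm of L_f,L_g ⇒ L₀ (ord ≤ 4).
L = 1 + Dx^2  (order 2).
h: a_k = 2, 4, -1, -2/3, 1/12, 1/30, -1/360, …
ICs: h(0) = 2, h′(0) = 4.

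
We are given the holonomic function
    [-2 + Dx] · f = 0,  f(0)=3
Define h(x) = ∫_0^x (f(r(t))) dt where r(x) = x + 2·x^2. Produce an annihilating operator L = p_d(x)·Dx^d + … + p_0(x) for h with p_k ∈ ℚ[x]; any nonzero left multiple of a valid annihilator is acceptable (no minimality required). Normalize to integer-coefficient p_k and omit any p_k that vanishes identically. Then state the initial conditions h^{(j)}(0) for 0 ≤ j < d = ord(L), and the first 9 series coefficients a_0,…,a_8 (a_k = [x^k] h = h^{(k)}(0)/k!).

L = (-2 - 8·x)·Dx + Dx^2  (order 2).
h: a_k = 0, 3, 3, 6, 7, 10, 54/5, 1324/105, 1303/105, …
ICs: h(0) = 0, h′(0) = 3.

f: a_k = 3, 6, 6, 4, 2, 4/5, 4/15, 8/105, 2/105, …
h₀=f(r): pull back L_f along r ⇒ L₀.
h=∫₀ˣh₀: take L = L₀·Dx.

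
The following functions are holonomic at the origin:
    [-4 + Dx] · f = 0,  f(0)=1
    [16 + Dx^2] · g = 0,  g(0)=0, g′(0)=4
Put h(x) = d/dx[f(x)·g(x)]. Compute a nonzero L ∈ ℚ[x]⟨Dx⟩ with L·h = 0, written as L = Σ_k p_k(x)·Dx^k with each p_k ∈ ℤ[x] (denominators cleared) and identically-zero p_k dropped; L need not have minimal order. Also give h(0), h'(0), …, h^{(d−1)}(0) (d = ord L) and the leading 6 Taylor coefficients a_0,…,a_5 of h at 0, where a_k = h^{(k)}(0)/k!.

f: a_k = 1, 4, 8, 32/3, 32/3, 128/15, …
g: a_k = 0, 4, 0, -32/3, 0, 128/15, …
Sym-product of L_f,L_g gives L₀ (≤ ord 2).
Differentiate: ansatz ord ≤ ord L₀ ⇒ L.
L = 32 - 8·Dx + Dx^2  (order 2).
h: a_k = 4, 32, 64, 0, -512/3, -4096/15, …
ICs: h(0) = 4, h′(0) = 32.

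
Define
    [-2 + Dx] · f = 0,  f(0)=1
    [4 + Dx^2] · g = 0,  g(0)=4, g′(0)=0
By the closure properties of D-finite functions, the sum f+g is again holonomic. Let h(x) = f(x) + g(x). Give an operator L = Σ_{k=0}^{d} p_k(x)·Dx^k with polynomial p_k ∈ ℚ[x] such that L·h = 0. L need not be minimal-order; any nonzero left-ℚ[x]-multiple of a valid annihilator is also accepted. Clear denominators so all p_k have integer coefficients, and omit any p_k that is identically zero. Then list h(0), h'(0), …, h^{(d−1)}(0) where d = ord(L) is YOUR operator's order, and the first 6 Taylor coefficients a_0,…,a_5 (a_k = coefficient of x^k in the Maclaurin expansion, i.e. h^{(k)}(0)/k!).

L = -8 + 4·Dx - 2·Dx^2 + Dx^3  (order 3).
h: a_k = 5, 2, -6, 4/3, 10/3, 4/15, …
ICs: h(0) = 5, h′(0) = 2, h′′(0) = -12.

f: a_k = 1, 2, 2, 4/3, 2/3, 4/15, …
g: a_k = 4, 0, -8, 0, 8/3, 0, …
h₀=f+g: left-lcm gives L₀, ord ≤ 3.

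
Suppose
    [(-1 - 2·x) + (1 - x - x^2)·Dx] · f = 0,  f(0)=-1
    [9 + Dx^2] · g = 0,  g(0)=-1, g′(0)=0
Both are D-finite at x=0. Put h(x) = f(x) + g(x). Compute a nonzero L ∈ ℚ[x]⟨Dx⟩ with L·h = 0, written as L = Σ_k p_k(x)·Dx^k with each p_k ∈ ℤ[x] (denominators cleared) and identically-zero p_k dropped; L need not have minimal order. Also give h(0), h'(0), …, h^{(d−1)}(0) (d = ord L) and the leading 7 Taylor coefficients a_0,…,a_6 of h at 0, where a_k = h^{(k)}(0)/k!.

L = (243 + 432·x - 81·x^2 + 216·x^3 + 405·x^4 + 162·x^5) + (-117 + 225·x + 36·x^2 - 297·x^3 + 54·x^4 + 243·x^5 + 81·x^6)·Dx + (27 + 48·x - 9·x^2 + 24·x^3 + 45·x^4 + 18·x^5)·Dx^2 + (-13 + 25·x + 4·x^2 - 33·x^3 + 6·x^4 + 27·x^5 + 9·x^6)·Dx^3  (order 3).
h: a_k = -2, -1, 5/2, -3, -67/8, -8, -959/80, …
ICs: h(0) = -2, h′(0) = -1, h′′(0) = 5.

f: a_k = -1, -1, -2, -3, -5, -8, -13, …
g: a_k = -1, 0, 9/2, 0, -27/8, 0, 81/80, …
L₀ := lclm(L_f,L_g); ord L₀ ≤ 1+2.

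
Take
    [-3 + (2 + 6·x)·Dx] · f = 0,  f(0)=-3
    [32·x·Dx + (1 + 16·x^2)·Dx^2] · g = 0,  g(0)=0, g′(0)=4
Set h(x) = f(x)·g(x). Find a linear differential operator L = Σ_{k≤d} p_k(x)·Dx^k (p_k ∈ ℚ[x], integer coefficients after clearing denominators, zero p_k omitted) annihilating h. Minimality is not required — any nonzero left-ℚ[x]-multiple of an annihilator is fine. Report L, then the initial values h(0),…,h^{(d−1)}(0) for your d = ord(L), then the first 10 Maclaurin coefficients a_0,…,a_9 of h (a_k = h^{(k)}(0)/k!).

L = (27 - 192·x - 144·x^2) + (-12 + 92·x + 576·x^2 + 576·x^3)·Dx + (4 + 24·x + 100·x^2 + 384·x^3 + 576·x^4)·Dx^2  (order 2).
h: a_k = 0, -12, -18, 155/2, 303/4, -103749/160, -285867/320, 68900757/8960, 170206749/17920, -16044188045/172032, …
ICs: h(0) = 0, h′(0) = -12.

f: a_k = -3, -9/2, 27/8, -81/16, 1215/128, -5103/256, 45927/1024, -216513/2048, 8444007/32768, -42220035/65536, …
g: a_k = 0, 4, 0, -64/3, 0, 1024/5, 0, -16384/7, 0, 262144/9, …
h₀=f·g: eliminate ⇒ L₀, order ≤ 1·2.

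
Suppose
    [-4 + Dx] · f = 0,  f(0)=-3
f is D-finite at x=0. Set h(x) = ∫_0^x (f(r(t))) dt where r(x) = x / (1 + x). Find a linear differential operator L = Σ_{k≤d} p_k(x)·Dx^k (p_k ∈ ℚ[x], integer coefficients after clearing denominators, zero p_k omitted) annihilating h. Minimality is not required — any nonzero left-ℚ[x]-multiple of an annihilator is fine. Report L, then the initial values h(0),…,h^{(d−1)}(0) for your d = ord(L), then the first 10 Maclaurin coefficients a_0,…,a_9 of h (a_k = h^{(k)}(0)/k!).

f: a_k = -3, -12, -24, -32, -32, -128/5, -256/15, -1024/105, -512/105, -2048/945, …
h₀=f(r): pull back L_f along r ⇒ L₀.
Integrate: L := L₀·Dx.
L = -4·Dx + (1 + 2·x + x^2)·Dx^2  (order 2).
h: a_k = 0, -3, -6, -4, 1, 4/5, -14/15, 44/105, 17/210, -316/945, …
ICs: h(0) = 0, h′(0) = -3.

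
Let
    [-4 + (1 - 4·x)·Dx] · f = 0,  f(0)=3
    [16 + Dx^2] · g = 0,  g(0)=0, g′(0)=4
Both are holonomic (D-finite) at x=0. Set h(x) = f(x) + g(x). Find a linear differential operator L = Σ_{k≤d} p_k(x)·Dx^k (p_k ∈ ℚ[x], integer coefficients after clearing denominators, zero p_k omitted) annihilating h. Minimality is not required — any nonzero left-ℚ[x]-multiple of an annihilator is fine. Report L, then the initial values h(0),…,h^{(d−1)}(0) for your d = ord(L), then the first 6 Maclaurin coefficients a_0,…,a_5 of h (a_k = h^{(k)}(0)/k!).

L = (448 - 512·x + 1024·x^2) + (-48 + 320·x - 768·x^2 + 1024·x^3)·Dx + (28 - 32·x + 64·x^2)·Dx^2 + (-3 + 20·x - 48·x^2 + 64·x^3)·Dx^3  (order 3).
h: a_k = 3, 16, 48, 544/3, 768, 46208/15, …
ICs: h(0) = 3, h′(0) = 16, h′′(0) = 96.

f: a_k = 3, 12, 48, 192, 768, 3072, …
g: a_k = 0, 4, 0, -32/3, 0, 128/15, …
Sum ⇒ L₀ = lclm(L_f,L_g) in ℚ(x)⟨Dx⟩.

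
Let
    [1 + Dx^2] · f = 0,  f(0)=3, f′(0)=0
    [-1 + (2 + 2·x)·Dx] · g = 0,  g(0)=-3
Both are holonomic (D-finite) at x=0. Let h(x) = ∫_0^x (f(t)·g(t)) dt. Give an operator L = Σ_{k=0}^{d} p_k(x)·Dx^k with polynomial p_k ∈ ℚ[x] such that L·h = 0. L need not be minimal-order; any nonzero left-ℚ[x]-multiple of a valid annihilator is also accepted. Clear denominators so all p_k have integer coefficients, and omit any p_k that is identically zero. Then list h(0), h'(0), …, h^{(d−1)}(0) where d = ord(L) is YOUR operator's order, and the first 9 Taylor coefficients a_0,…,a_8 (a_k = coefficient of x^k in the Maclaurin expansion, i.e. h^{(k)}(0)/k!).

f: a_k = 3, 0, -3/2, 0, 1/8, 0, -1/240, 0, 1/13440, …
g: a_k = -3, -3/2, 3/8, -3/16, 15/128, -21/256, 63/1024, -99/2048, 1287/32768, …
h₀=f·g: eliminate ⇒ L₀, order ≤ 2·1.
h=∫₀ˣh₀: take L = L₀·Dx.
L = (7 + 8·x + 4·x^2)·Dx + (-4 - 4·x)·Dx^2 + (4 + 8·x + 4·x^2)·Dx^3  (order 3).
h: a_k = 0, -9, -9/4, 15/8, 27/64, -15/128, -13/512, 349/35840, -401/81920, …
ICs: h(0) = 0, h′(0) = -9, h′′(0) = -9/2.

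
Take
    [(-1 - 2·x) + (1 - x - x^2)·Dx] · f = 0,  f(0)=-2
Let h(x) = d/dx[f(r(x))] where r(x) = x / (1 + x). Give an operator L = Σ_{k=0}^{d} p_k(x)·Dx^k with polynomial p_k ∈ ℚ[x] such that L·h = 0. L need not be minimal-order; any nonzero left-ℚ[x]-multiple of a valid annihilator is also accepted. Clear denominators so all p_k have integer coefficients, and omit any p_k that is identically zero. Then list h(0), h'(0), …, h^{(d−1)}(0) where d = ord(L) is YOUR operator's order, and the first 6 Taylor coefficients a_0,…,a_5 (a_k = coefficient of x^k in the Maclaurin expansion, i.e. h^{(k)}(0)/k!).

f: a_k = -2, -2, -4, -6, -10, -16, …
f∘r: x↦r, Dx↦Dx/r' in L_f ⇒ L₀.
Derive L from L₀ (diff closure).
L = (2 + 6·x + 12·x^2 + 6·x^3) + (-1 - 5·x - 6·x^2 + x^3 + 3·x^4)·Dx  (order 1).
h: a_k = -2, -4, 0, -8, 10, -24, …
ICs: h(0) = -2.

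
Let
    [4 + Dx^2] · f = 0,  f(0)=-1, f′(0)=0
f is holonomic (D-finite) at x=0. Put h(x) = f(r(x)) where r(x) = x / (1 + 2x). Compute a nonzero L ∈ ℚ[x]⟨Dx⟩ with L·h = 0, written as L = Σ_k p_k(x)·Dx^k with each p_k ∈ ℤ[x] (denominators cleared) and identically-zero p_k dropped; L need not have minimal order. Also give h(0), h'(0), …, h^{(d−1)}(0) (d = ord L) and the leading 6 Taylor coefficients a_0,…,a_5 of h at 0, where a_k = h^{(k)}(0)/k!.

L = 4 + (4 + 24·x + 48·x^2 + 32·x^3)·Dx + (1 + 8·x + 24·x^2 + 32·x^3 + 16·x^4)·Dx^2  (order 2).
h: a_k = -1, 0, 2, -8, 70/3, -176/3, …
ICs: h(0) = -1, h′(0) = 0.

f: a_k = -1, 0, 2, 0, -2/3, 0, …
L₀ from L_f via x↦r, Dx↦r'^{-1}Dx.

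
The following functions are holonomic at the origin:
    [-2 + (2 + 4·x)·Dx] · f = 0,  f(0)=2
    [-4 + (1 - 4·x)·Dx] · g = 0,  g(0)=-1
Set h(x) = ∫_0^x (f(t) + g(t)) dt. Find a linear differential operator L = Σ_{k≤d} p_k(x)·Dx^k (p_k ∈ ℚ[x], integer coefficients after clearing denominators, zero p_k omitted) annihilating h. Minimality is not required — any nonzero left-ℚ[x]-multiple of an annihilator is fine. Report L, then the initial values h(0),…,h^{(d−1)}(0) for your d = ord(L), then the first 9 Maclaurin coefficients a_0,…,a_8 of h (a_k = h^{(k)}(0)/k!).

f: a_k = 2, 2, -1, 1, -5/4, 7/4, -21/8, 33/8, -429/64, …
g: a_k = -1, -4, -16, -64, -256, -1024, -4096, -16384, -65536, …
h₀=f+g: left-lcm gives L₀, ord ≤ 2.
h=∫h₀ ⇒ L = L₀·Dx.
L = (12 + 16·x)·Dx + (-11 - 40·x - 48·x^2)·Dx^2 + (1 + 2·x - 16·x^2 - 32·x^3)·Dx^3  (order 3).
h: a_k = 0, 1, -1, -17/3, -63/4, -1029/20, -1363/8, -32789/56, -131039/64, …
ICs: h(0) = 0, h′(0) = 1, h′′(0) = -2.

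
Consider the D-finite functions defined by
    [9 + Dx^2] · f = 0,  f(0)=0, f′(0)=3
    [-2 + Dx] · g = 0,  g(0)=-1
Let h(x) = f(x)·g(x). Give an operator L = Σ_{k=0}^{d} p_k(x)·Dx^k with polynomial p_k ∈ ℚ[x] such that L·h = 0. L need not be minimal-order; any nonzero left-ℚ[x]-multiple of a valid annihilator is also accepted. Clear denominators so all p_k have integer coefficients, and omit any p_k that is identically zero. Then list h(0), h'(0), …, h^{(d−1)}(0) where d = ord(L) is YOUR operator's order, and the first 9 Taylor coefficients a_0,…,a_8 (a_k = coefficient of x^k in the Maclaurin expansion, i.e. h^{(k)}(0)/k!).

L = 13 - 4·Dx + Dx^2  (order 2).
h: a_k = 0, -3, -6, -3/2, 5, 199/40, 23/20, -1483/1680, -17/24, …
ICs: h(0) = 0, h′(0) = -3.

f: a_k = 0, 3, 0, -9/2, 0, 81/40, 0, -243/560, 0, …
g: a_k = -1, -2, -2, -4/3, -2/3, -4/15, -4/45, -8/315, -2/315, …
f·g: L₀ = L_f ⊗_s L_g, ord ≤ 2·1.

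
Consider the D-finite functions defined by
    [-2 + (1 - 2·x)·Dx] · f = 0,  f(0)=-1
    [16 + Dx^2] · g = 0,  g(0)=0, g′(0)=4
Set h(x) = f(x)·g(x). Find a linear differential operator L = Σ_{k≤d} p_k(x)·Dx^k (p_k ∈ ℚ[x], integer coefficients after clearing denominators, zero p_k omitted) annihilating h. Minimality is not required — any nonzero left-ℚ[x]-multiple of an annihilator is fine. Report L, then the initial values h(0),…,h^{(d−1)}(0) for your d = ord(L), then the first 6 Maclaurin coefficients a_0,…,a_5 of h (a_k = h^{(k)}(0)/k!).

f: a_k = -1, -2, -4, -8, -16, -32, …
g: a_k = 0, 4, 0, -32/3, 0, 128/15, …
L₀ := L_f ⊗_s L_g (sym. prod.), ord ≤ 2.
L = (-16 + 32·x) + 4·Dx + (-1 + 2·x)·Dx^2  (order 2).
h: a_k = 0, -4, -8, -16/3, -32/3, -448/15, …
ICs: h(0) = 0, h′(0) = -4.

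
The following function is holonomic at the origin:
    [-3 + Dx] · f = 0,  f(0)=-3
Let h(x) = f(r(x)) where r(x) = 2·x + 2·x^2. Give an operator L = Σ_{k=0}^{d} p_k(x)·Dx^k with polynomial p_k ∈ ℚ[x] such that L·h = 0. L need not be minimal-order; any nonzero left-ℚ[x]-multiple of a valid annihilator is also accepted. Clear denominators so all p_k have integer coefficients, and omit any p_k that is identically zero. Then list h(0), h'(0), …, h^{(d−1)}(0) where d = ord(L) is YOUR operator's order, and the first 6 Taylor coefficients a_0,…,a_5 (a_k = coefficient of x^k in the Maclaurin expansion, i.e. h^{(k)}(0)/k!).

L = (-6 - 12·x) + Dx  (order 1).
h: a_k = -3, -18, -72, -216, -540, -5832/5, …
ICs: h(0) = -3.

f: a_k = -3, -9, -27/2, -27/2, -81/8, -243/40, …
h₀=f(r): pull back L_f along r ⇒ L₀.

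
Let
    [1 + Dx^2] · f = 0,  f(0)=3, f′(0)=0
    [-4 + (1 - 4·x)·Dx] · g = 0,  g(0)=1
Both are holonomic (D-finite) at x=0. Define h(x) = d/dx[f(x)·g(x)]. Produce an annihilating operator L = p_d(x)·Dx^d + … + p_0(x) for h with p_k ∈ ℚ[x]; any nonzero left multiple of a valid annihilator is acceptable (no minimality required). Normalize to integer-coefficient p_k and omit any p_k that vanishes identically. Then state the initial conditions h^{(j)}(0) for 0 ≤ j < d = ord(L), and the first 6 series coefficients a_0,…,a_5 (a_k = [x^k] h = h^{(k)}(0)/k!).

f: a_k = 3, 0, -3/2, 0, 1/8, 0, …
g: a_k = 1, 4, 16, 64, 256, 1024, …
Product ⇒ symmetric product L₀, ord ≤ 2.
Derive L from L₀ (diff closure).
L = (-31 - 8·x + 16·x^2) + (-8 + 32·x)·Dx + (1 - 8·x + 16·x^2)·Dx^2  (order 2).
h: a_k = 12, 93, 558, 5953/2, 29765/2, 2857439/40, …
ICs: h(0) = 12, h′(0) = 93.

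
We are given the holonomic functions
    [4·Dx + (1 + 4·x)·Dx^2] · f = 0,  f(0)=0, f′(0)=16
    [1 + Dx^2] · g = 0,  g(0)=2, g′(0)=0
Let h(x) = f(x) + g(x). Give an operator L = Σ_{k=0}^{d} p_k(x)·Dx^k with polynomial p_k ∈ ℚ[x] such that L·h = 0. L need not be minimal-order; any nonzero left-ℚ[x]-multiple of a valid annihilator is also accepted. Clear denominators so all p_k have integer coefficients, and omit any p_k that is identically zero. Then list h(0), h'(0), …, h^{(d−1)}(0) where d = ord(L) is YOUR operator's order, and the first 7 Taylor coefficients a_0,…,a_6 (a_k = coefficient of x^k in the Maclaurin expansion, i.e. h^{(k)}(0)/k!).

f: a_k = 0, 16, -32, 256/3, -256, 4096/5, -8192/3, …
g: a_k = 2, 0, -1, 0, 1/12, 0, -1/360, …
Sum ⇒ L₀ = lclm(L_f,L_g) in ℚ(x)⟨Dx⟩.
L = (388 + 32·x + 64·x^2)·Dx + (33 + 140·x + 48·x^2 + 64·x^3)·Dx^2 + (388 + 32·x + 64·x^2)·Dx^3 + (33 + 140·x + 48·x^2 + 64·x^3)·Dx^4  (order 4).
h: a_k = 2, 16, -33, 256/3, -3071/12, 4096/5, -983041/360, …
ICs: h(0) = 2, h′(0) = 16, h′′(0) = -66, h′′′(0) = 512.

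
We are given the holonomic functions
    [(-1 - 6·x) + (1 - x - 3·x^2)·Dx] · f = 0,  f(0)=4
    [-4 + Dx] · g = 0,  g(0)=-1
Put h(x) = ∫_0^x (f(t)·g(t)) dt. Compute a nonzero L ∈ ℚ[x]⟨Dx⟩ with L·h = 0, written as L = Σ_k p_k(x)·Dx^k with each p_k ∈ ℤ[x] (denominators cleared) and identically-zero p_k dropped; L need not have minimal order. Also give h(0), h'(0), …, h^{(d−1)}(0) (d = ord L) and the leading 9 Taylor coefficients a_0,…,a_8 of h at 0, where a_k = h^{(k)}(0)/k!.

L = (5 + 2·x - 12·x^2)·Dx + (-1 + x + 3·x^2)·Dx^2  (order 2).
h: a_k = 0, -4, -10, -64/3, -125/3, -1204/15, -7016/45, -2780/9, -392303/630, …
ICs: h(0) = 0, h′(0) = -4.

f: a_k = 4, 4, 16, 28, 76, 160, 388, 868, 2032, …
g: a_k = -1, -4, -8, -32/3, -32/3, -128/15, -256/45, -1024/315, -512/315, …
f·g: L₀ = L_f ⊗_s L_g, ord ≤ 1·1.
h=∫₀ˣh₀: take L = L₀·Dx.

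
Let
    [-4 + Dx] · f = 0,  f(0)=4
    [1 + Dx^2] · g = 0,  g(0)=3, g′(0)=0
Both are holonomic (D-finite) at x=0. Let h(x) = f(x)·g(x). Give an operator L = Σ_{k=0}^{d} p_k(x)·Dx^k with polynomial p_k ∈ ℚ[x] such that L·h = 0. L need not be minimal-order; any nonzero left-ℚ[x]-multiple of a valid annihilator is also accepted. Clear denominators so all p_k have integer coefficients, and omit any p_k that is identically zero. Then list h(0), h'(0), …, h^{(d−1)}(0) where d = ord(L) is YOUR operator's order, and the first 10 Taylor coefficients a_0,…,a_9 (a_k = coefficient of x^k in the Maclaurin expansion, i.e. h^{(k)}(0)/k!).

L = 17 - 8·Dx + Dx^2  (order 2).
h: a_k = 12, 48, 90, 104, 161/2, 202/5, 33/4, -727/105, -31679/3360, -50999/7560, …
ICs: h(0) = 12, h′(0) = 48.

f: a_k = 4, 16, 32, 128/3, 128/3, 512/15, 1024/45, 4096/315, 2048/315, 8192/2835, …
g: a_k = 3, 0, -3/2, 0, 1/8, 0, -1/240, 0, 1/13440, 0, …
Sym-product of L_f,L_g gives L₀ (≤ ord 2).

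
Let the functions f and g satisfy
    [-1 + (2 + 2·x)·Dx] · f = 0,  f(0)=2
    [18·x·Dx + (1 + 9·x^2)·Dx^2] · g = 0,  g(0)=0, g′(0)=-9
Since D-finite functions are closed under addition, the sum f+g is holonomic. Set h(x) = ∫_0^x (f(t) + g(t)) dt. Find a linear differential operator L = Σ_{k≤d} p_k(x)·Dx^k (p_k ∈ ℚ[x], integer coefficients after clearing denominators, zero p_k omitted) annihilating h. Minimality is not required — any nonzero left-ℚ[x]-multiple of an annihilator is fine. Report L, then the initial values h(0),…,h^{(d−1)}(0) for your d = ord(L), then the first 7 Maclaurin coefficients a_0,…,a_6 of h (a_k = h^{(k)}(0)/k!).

f: a_k = 2, 1, -1/4, 1/8, -5/64, 7/128, -21/512, …
g: a_k = 0, -9, 0, 27, 0, -729/5, 0, …
Sum ⇒ L₀ = lclm(L_f,L_g) in ℚ(x)⟨Dx⟩.
h=∫h₀ ⇒ L = L₀·Dx.
L = (-36 - 90·x + 972·x^2 + 486·x^3)·Dx^2 + (-75 - 144·x + 1818·x^2 + 3888·x^3 + 1701·x^4)·Dx^3 + (-2 + 70·x + 108·x^2 + 684·x^3 + 1134·x^4 + 486·x^5)·Dx^4  (order 4).
h: a_k = 0, 2, -4, -1/12, 217/32, -1/64, -93277/3840, …
ICs: h(0) = 0, h′(0) = 2, h′′(0) = -8, h′′′(0) = -1/2.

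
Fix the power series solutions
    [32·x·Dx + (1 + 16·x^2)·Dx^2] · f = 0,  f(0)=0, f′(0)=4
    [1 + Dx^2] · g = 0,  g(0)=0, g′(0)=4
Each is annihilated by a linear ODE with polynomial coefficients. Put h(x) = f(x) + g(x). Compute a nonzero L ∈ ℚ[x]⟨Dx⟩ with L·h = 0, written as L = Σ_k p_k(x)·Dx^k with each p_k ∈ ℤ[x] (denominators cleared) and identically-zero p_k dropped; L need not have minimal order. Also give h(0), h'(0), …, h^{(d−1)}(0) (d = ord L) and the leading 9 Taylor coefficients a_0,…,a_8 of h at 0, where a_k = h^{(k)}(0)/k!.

L = (-6112·x + 99328·x^3 + 8192·x^5)·Dx + (-31 + 1072·x^2 + 25344·x^4 + 4096·x^6)·Dx^2 + (-6112·x + 99328·x^3 + 8192·x^5)·Dx^3 + (-31 + 1072·x^2 + 25344·x^4 + 4096·x^6)·Dx^4  (order 4).
h: a_k = 0, 8, 0, -22, 0, 1229/6, 0, -421303/180, 0, …
ICs: h(0) = 0, h′(0) = 8, h′′(0) = 0, h′′′(0) = -132.

f: a_k = 0, 4, 0, -64/3, 0, 1024/5, 0, -16384/7, 0, …
g: a_k = 0, 4, 0, -2/3, 0, 1/30, 0, -1/1260, 0, …
Weyl lclm of L_f,L_g ⇒ L₀ (ord ≤ 4).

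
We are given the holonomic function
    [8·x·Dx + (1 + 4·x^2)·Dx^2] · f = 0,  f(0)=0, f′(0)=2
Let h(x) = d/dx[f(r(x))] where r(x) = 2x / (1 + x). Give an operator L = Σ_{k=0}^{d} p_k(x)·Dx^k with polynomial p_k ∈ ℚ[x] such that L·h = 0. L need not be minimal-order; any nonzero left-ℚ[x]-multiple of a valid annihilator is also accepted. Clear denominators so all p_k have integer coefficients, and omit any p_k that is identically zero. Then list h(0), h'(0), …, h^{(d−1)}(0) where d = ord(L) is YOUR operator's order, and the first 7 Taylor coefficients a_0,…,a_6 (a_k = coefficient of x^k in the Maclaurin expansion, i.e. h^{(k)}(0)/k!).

L = (2 + 34·x) + (1 + 2·x + 17·x^2)·Dx  (order 1).
h: a_k = 4, -8, -52, 240, 404, -4888, 2908, …
ICs: h(0) = 4.

f: a_k = 0, 2, 0, -8/3, 0, 32/5, 0, …
Substitute x→r, Dx→(1/r')Dx; clear ⇒ L₀.
h₀' ⇒ L via d/dx closure of L₀.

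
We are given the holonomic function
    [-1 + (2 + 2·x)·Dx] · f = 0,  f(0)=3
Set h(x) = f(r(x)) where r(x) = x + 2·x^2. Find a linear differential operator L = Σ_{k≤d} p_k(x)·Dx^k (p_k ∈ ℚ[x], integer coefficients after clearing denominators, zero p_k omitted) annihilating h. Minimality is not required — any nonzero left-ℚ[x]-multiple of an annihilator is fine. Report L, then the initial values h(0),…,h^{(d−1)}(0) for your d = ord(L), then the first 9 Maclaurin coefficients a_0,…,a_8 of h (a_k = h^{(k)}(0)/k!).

L = (-1 - 4·x) + (2 + 2·x + 4·x^2)·Dx  (order 1).
h: a_k = 3, 3/2, 21/8, -21/16, -63/128, 357/256, -567/1024, -2373/2048, 53529/32768, …
ICs: h(0) = 3.

f: a_k = 3, 3/2, -3/8, 3/16, -15/128, 21/256, -63/1024, 99/2048, -1287/32768, …
Substitute x→r, Dx→(1/r')Dx; clear ⇒ L₀.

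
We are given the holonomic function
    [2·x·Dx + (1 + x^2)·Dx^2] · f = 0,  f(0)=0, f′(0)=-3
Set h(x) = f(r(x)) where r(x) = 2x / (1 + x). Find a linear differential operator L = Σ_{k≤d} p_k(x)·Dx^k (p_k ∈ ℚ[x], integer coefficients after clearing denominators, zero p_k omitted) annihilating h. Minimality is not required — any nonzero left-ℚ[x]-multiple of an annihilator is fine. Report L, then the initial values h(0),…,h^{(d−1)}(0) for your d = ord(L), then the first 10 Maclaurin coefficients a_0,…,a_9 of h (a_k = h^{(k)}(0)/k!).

f: a_k = 0, -3, 0, 1, 0, -3/5, 0, 3/7, 0, -1/3, …
Change of var in L_f (x↦r) gives L₀.
L = (2 + 10·x)·Dx + (1 + 2·x + 5·x^2)·Dx^2  (order 2).
h: a_k = 0, -6, 6, 2, -18, 114/5, 22, -834/7, 126, 718/3, …
ICs: h(0) = 0, h′(0) = -6.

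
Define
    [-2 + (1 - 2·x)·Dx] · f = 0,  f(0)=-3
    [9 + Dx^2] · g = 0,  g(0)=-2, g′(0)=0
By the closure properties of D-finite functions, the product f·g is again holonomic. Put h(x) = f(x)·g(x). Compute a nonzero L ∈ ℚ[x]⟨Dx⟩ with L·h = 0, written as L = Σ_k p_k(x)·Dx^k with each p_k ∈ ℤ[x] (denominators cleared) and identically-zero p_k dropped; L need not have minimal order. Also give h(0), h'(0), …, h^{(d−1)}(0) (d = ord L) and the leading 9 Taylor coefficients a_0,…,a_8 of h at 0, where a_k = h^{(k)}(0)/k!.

f: a_k = -3, -6, -12, -24, -48, -96, -192, -384, -768, …
g: a_k = -2, 0, 9, 0, -27/4, 0, 81/40, 0, -729/2240, …
f·g: L₀ = L_f ⊗_s L_g, ord ≤ 1·2.
L = (-9 + 18·x) + 4·Dx + (-1 + 2·x)·Dx^2  (order 2).
h: a_k = 6, 12, -3, -6, 33/4, 33/2, 1077/40, 1077/20, 48687/448, …
ICs: h(0) = 6, h′(0) = 12.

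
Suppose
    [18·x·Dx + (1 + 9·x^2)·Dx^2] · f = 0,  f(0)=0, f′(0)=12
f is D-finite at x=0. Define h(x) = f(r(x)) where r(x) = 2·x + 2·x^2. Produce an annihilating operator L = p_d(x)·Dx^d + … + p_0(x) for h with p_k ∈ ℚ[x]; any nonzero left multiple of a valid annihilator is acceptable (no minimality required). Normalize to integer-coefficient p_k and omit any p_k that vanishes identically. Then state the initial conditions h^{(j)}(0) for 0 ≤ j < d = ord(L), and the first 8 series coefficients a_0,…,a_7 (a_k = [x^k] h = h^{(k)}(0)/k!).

f: a_k = 0, 12, 0, -36, 0, 972/5, 0, -8748/7, …
h₀=f(r): pull back L_f along r ⇒ L₀.
L = (-2 + 72·x + 288·x^2 + 432·x^3 + 216·x^4)·Dx + (1 + 2·x + 36·x^2 + 144·x^3 + 180·x^4 + 72·x^5)·Dx^2  (order 2).
h: a_k = 0, 24, 24, -288, -864, 26784/5, 30816, -684288/7, …
ICs: h(0) = 0, h′(0) = 24.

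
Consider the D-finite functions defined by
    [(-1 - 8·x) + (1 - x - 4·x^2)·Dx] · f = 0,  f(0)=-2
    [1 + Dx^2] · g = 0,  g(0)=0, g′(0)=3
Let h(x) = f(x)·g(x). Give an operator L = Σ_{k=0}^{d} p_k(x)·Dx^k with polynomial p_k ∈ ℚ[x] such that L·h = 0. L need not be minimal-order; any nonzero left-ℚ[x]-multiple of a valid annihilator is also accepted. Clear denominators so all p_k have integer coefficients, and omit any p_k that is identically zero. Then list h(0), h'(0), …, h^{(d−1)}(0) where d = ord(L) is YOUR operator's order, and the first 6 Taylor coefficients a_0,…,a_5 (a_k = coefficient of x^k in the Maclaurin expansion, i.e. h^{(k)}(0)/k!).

L = (7 + x + 4·x^2) + (2 + 16·x)·Dx + (-1 + x + 4·x^2)·Dx^2  (order 2).
h: a_k = 0, -6, -6, -29, -53, -3381/20, …
ICs: h(0) = 0, h′(0) = -6.

f: a_k = -2, -2, -10, -18, -58, -130, …
g: a_k = 0, 3, 0, -1/2, 0, 1/40, …
L₀ := L_f ⊗_s L_g (sym. prod.), ord ≤ 2.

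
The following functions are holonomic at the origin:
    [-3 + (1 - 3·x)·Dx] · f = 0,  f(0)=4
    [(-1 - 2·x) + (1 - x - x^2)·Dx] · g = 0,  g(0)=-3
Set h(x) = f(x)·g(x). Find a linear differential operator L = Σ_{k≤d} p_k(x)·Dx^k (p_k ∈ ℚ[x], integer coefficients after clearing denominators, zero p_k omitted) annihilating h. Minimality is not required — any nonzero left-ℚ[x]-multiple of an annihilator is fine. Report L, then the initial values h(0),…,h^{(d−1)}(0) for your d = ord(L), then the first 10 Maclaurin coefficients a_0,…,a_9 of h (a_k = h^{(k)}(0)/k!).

L = (-4 + 4·x + 9·x^2) + (1 - 4·x + 2·x^2 + 3·x^3)·Dx  (order 1).
h: a_k = -12, -48, -168, -540, -1680, -5136, -15564, -46944, -141240, -424380, …
ICs: h(0) = -12.

f: a_k = 4, 12, 36, 108, 324, 972, 2916, 8748, 26244, 78732, …
g: a_k = -3, -3, -6, -9, -15, -24, -39, -63, -102, -165, …
h₀=f·g: eliminate ⇒ L₀, order ≤ 1·1.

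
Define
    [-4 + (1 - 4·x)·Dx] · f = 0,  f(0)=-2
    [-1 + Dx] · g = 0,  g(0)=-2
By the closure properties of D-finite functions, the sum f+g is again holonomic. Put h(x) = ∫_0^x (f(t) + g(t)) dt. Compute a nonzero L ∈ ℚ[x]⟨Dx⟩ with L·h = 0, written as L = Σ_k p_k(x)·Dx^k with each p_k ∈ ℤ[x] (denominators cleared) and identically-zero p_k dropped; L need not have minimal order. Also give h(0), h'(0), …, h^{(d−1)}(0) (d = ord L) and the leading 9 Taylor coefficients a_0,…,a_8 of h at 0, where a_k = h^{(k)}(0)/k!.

L = (-28 - 16·x)·Dx + (31 + 8·x - 16·x^2)·Dx^2 + (-3 + 8·x + 16·x^2)·Dx^3  (order 3).
h: a_k = 0, -4, -5, -11, -385/12, -1229/12, -122881/360, -421303/360, -82575361/20160, …
ICs: h(0) = 0, h′(0) = -4, h′′(0) = -10.

f: a_k = -2, -8, -32, -128, -512, -2048, -8192, -32768, -131072, …
g: a_k = -2, -2, -1, -1/3, -1/12, -1/60, -1/360, -1/2520, -1/20160, …
h₀=f+g: left-lcm gives L₀, ord ≤ 2.
h=∫₀ˣh₀: take L = L₀·Dx.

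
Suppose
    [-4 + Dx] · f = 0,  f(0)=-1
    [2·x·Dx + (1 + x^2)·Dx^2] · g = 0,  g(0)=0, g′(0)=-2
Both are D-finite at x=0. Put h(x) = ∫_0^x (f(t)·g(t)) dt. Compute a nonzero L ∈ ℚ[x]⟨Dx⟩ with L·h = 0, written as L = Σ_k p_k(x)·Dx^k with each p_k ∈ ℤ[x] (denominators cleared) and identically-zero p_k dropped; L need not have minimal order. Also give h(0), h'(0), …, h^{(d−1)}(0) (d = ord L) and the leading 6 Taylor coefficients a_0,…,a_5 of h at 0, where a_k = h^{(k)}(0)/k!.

f: a_k = -1, -4, -8, -32/3, -32/3, -128/15, …
g: a_k = 0, -2, 0, 2/3, 0, -2/5, …
Product ⇒ symmetric product L₀, ord ≤ 2.
h=∫₀ˣh₀: take L = L₀·Dx.
L = (16 - 8·x + 16·x^2)·Dx + (-8 + 2·x - 8·x^2)·Dx^2 + (1 + x^2)·Dx^3  (order 3).
h: a_k = 0, 0, 1, 8/3, 23/6, 56/15, …
ICs: h(0) = 0, h′(0) = 0, h′′(0) = 2.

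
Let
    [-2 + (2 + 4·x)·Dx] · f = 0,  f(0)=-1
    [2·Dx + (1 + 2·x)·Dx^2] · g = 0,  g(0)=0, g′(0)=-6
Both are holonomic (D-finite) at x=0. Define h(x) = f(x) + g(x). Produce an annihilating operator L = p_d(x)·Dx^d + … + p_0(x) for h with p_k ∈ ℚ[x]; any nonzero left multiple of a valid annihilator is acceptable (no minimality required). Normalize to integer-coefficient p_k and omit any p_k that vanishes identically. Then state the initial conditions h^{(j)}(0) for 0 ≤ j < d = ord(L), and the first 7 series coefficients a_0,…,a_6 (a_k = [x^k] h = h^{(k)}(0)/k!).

L = 2·Dx + (5 + 10·x)·Dx^2 + (1 + 4·x + 4·x^2)·Dx^3  (order 3).
h: a_k = -1, -7, 13/2, -17/2, 101/8, -803/40, 533/16, …
ICs: h(0) = -1, h′(0) = -7, h′′(0) = 13.

f: a_k = -1, -1, 1/2, -1/2, 5/8, -7/8, 21/16, …
g: a_k = 0, -6, 6, -8, 12, -96/5, 32, …
Sum ⇒ L₀ = lclm(L_f,L_g) in ℚ(x)⟨Dx⟩.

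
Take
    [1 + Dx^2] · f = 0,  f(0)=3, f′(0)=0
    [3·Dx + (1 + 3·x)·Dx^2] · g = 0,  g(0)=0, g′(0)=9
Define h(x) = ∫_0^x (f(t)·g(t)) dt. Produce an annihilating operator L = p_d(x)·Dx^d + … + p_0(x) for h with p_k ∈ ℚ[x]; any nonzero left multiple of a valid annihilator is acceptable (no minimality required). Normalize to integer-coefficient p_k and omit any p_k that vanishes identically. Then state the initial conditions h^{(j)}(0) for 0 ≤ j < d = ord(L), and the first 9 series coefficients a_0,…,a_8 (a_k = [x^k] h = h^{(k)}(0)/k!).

L = (-203 - 222·x - 189·x^2 + 432·x^3 + 324·x^4)·Dx + (-84 - 108·x + 648·x^2 + 648·x^3)·Dx^2 + (-208 - 228·x - 54·x^2 + 864·x^3 + 648·x^4)·Dx^3 + (-84 - 108·x + 648·x^2 + 648·x^3)·Dx^4 + (-5 - 6·x + 135·x^2 + 432·x^3 + 324·x^4)·Dx^5  (order 5).
h: a_k = 0, 0, 27/2, -27/2, 135/8, -162/5, 5307/80, -2295/16, 1454037/4480, …
ICs: h(0) = 0, h′(0) = 0, h′′(0) = 27, h′′′(0) = -81, h′′′′(0) = 405.

f: a_k = 3, 0, -3/2, 0, 1/8, 0, -1/240, 0, 1/13440, …
g: a_k = 0, 9, -27/2, 27, -243/4, 729/5, -729/2, 6561/7, -19683/8, …
L₀ := L_f ⊗_s L_g (sym. prod.), ord ≤ 4.
Integrate: L := L₀·Dx.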